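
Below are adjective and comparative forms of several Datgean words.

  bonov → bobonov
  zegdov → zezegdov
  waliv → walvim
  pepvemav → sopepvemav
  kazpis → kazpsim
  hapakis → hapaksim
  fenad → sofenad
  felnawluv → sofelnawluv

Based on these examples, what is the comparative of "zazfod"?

zazazfod

waliv and zegdov both end in -v yet inflect differently (walvim, zezegdov), so the final letter is not what conditions the rule; the last vowel is.
"zazfod" has last vowel 'o'. The stems whose last vowel is 'o' (zegdov → zezegdov, bonov → bobonov) repeat the first consonant+vowel as a prefix.
So zazfod → zazazfod.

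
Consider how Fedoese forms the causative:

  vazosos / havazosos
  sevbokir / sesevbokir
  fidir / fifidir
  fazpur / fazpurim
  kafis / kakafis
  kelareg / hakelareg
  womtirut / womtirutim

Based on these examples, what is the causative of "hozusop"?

"hozusop" has last vowel 'o'. The one such stem in the data (vazosos → havazosos) adds the prefix ha-, so the same rule applies.
The other patterns: stems whose last vowel is 'i' repeat the first consonant+vowel as a prefix; stems whose last vowel is 'u' add -im.
So hozusop → hahozusop.

hahozusop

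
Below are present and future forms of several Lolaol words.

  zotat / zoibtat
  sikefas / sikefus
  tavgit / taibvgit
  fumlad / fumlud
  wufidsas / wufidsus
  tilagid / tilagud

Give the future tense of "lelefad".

lelefud

zotat and sikefas both have last vowel 'a' yet inflect differently (zoibtat, sikefus), so the last vowel is not what conditions the rule; the final letter is.
"lelefad" ends in -d. The stems ending in -d (fumlad → fumlud, tilagid → tilagud) change the last vowel to 'u'.
So lelefad → lelefud.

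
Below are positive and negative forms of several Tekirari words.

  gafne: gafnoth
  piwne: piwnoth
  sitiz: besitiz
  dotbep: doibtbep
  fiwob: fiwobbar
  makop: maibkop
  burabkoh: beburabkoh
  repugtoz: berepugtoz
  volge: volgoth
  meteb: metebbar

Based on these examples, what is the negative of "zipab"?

volge and meteb both have last vowel 'e' yet inflect differently (volgoth, metebbar), so the last vowel is not what conditions the rule; the final letter is.
"zipab" ends in -b. The stems ending in -b (meteb → metebbar, fiwob → fiwobbar) double the final consonant and add -ar.
So zipab → zipabbar.

zipabbar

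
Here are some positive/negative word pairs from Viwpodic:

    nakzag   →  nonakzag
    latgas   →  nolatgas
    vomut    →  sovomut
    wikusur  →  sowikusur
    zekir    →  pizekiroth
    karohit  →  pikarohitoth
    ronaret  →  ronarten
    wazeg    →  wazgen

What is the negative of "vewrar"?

novewrar

wikusur and zekir both end in -r yet inflect differently (sowikusur, pizekiroth), so the final letter is not what conditions the rule; the last vowel is.
"vewrar" has last vowel 'a'. The stems whose last vowel is 'a' (nakzag → nonakzag, latgas → nolatgas) add the prefix no-.
The other patterns: stems whose last vowel is 'u' add the prefix so-; stems whose last vowel is 'i' add pi- … -oth around the stem; stems whose last vowel is 'e' delete the last vowel and add -en.
So vewrar → novewrar.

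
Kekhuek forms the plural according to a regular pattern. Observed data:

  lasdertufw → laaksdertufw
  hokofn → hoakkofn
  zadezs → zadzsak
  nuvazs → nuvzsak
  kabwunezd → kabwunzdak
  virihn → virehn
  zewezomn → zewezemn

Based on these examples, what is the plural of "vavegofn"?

hokofn and virihn both end in -n yet inflect differently (hoakkofn, virehn), so the final letter is not what conditions the rule; the second-to-last letter is.
"vavegofn" has second-to-last letter 'f'. The stems whose second-to-last letter is 'f' (lasdertufw → laaksdertufw, hokofn → hoakkofn) insert -ak- after the first vowel.
The other patterns: stems whose second-to-last letter is 'z' delete the last vowel and add -ak; stems whose second-to-last letter is 'h' or 'm' change the last vowel to 'e'.
So vavegofn → vaakvegofn.

vaakvegofn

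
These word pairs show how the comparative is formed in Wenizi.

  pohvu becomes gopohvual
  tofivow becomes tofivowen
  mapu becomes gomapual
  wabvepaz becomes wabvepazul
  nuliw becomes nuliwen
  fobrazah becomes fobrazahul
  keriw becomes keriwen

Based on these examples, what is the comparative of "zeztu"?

gozeztual

"zeztu" ends in -u. The stems ending in -u (mapu → gomapual, pohvu → gopohvual) add go- … -al around the stem.
So zeztu → gozeztual.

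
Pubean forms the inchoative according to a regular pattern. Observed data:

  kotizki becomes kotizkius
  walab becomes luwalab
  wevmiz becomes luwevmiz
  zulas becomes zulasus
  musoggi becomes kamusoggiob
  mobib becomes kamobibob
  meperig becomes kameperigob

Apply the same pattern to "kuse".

walab and mobib both end in -b yet inflect differently (luwalab, kamobibob), so the final letter is not what conditions the rule; the first letter is.
"kuse" begins with k-. The one such stem in the data (kotizki → kotizkius) adds -us, so the same rule applies.
So kuse → kuseus.

kuseus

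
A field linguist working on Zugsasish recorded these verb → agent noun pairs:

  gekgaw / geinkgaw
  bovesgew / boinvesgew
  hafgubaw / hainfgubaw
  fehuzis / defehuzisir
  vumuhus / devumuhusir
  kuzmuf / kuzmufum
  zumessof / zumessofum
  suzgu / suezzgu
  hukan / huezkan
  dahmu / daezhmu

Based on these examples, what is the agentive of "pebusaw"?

"pebusaw" ends in -w. The stems ending in -w (gekgaw → geinkgaw, bovesgew → boinvesgew, hafgubaw → hainfgubaw) insert -in- after the first vowel.
So pebusaw → peinbusaw.

peinbusaw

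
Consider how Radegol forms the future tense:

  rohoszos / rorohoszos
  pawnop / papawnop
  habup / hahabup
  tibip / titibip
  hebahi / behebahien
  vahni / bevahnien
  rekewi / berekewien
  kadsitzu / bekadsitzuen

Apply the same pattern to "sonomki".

besonomkien

tibip and hebahi both have last vowel 'i' yet inflect differently (titibip, behebahien), so the last vowel is not what conditions the rule; whether the stem ends in a vowel or a consonant is.
"sonomki" ends in a vowel. The stems ending in a vowel (hebahi → behebahien, vahni → bevahnien, rekewi → berekewien) add be- … -en around the stem.
So sonomki → besonomkien.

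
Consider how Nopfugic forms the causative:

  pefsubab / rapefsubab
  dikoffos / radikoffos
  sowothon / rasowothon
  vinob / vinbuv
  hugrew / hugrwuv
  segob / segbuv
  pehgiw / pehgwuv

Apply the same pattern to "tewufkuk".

pefsubab and vinob both end in -b yet inflect differently (rapefsubab, vinbuv), so the final letter is not what conditions the rule; the number of vowels is.
"tewufkuk" has 3 vowels. The stems with 3 vowels (pefsubab → rapefsubab, dikoffos → radikoffos, sowothon → rasowothon) add the prefix ra-.
So tewufkuk → ratewufkuk.

ratewufkuk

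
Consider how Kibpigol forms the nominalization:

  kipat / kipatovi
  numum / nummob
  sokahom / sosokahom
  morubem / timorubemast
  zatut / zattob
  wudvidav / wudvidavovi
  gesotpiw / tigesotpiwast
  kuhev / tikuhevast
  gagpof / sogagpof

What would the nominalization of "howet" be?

sokahom and numum both end in -m yet inflect differently (sosokahom, nummob), so the final letter is not what conditions the rule; the last vowel is.
"howet" has last vowel 'e'. The stems whose last vowel is 'e' (morubem → timorubemast, kuhev → tikuhevast) add ti- … -ast around the stem.
So howet → tihowetast.

tihowetast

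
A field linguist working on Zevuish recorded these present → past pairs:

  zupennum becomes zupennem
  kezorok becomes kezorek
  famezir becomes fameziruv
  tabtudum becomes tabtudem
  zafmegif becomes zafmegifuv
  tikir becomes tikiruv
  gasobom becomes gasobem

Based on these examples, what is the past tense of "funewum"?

funewem

zafmegif and zupennum both begin with z- yet inflect differently (zafmegifuv, zupennem), so the first letter is not what conditions the rule; the final letter is.
"funewum" ends in -m. The stems ending in -m (zupennum → zupennem, gasobom → gasobem, tabtudum → tabtudem) change the last vowel to 'e'.
So funewum → funewem.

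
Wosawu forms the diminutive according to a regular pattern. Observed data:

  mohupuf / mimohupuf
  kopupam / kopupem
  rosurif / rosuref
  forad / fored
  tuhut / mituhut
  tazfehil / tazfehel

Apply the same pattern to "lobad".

lobed

mohupuf and rosurif both end in -f yet inflect differently (mimohupuf, rosuref), so the final letter is not what conditions the rule; the last vowel is.
"lobad" has last vowel 'a'. The stems whose last vowel is 'a' (kopupam → kopupem, forad → fored) change the last vowel to 'e'.
So lobad → lobed.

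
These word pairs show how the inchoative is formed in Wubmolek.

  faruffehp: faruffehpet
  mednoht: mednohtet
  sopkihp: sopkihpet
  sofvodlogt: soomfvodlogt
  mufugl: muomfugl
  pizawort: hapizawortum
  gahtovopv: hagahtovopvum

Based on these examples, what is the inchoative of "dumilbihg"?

mednoht and sofvodlogt both end in -t yet inflect differently (mednohtet, soomfvodlogt), so the final letter is not what conditions the rule; the second-to-last letter is.
"dumilbihg" has second-to-last letter 'h'. The stems whose second-to-last letter is 'h' (faruffehp → faruffehpet, mednoht → mednohtet, sopkihp → sopkihpet) add -et.
The other patterns: stems whose second-to-last letter is 'g' insert -om- after the first vowel; stems whose second-to-last letter is 'p' or 'r' add ha- … -um around the stem.
So dumilbihg → dumilbihget.

dumilbihget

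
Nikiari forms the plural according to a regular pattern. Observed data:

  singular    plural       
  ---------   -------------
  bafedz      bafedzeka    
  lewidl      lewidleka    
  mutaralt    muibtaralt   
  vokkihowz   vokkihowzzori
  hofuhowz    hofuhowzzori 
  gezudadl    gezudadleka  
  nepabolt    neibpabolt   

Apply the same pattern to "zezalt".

zeibzalt

hofuhowz and bafedz both end in -z yet inflect differently (hofuhowzzori, bafedzeka), so the final letter is not what conditions the rule; the second-to-last letter is.
"zezalt" has second-to-last letter 'l'. The stems whose second-to-last letter is 'l' (mutaralt → muibtaralt, nepabolt → neibpabolt) insert -ib- after the first vowel.
So zezalt → zeibzalt.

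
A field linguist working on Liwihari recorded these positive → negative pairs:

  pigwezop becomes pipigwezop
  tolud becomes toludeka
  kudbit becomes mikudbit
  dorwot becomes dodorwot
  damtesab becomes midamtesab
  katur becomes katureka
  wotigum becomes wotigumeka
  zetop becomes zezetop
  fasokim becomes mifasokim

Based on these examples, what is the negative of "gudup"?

gudupeka

"gudup" has last vowel 'u'. The stems whose last vowel is 'u' (katur → katureka, tolud → toludeka, wotigum → wotigumeka) add -eka.
The other patterns: stems whose last vowel is 'o' repeat the first consonant+vowel as a prefix; stems whose last vowel is 'a' or 'i' add the prefix mi-.
So gudup → gudupeka.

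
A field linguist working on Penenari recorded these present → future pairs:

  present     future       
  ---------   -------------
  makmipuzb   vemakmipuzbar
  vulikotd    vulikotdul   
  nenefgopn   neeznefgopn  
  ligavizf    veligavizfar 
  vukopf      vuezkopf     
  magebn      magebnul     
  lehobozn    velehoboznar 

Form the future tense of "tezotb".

tezotbul

"tezotb" has second-to-last letter 't'. The one such stem in the data (vulikotd → vulikotdul) adds -ul, so the same rule applies.
So tezotb → tezotbul.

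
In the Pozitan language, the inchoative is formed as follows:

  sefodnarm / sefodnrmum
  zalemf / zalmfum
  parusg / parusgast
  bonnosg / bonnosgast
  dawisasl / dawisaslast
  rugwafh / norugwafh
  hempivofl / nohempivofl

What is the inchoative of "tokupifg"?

dawisasl and hempivofl both end in -l yet inflect differently (dawisaslast, nohempivofl), so the final letter is not what conditions the rule; the second-to-last letter is.
"tokupifg" has second-to-last letter 'f'. The stems whose second-to-last letter is 'f' (rugwafh → norugwafh, hempivofl → nohempivofl) add the prefix no-.
So tokupifg → notokupifg.

notokupifg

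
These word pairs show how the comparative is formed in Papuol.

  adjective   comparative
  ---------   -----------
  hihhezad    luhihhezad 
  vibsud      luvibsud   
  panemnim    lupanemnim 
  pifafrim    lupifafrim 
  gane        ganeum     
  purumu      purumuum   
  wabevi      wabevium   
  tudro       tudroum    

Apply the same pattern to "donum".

ludonum

vibsud and purumu both have last vowel 'u' yet inflect differently (luvibsud, purumuum), so the last vowel is not what conditions the rule; whether the stem ends in a vowel or a consonant is.
"donum" ends in a consonant. The stems ending in a consonant (hihhezad → luhihhezad, vibsud → luvibsud, panemnim → lupanemnim) add the prefix lu-.
The other pattern: stems ending in a vowel add -um.
So donum → ludonum.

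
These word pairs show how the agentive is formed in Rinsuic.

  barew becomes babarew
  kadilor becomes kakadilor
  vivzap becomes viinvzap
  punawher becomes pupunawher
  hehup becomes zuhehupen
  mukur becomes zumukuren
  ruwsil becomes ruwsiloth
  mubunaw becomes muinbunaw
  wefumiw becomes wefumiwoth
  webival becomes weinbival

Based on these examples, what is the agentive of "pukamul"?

"pukamul" has last vowel 'u'. The stems whose last vowel is 'u' (mukur → zumukuren, hehup → zuhehupen) add zu- … -en around the stem.
The other patterns: stems whose last vowel is 'i' add -oth; stems whose last vowel is 'a' insert -in- after the first vowel; stems whose last vowel is 'e' or 'o' repeat the first consonant+vowel as a prefix.
So pukamul → zupukamulen.

zupukamulen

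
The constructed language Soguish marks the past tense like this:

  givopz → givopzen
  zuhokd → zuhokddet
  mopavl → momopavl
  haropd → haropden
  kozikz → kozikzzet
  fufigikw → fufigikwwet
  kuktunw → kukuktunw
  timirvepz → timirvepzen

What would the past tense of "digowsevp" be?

didigowsevp

timirvepz and kozikz both end in -z yet inflect differently (timirvepzen, kozikzzet), so the final letter is not what conditions the rule; the second-to-last letter is.
"digowsevp" has second-to-last letter 'v'. The one such stem in the data (mopavl → momopavl) repeats the first consonant+vowel as a prefix (as does kuktunw), so the same rule applies.
The other patterns: stems whose second-to-last letter is 'p' add -en; stems whose second-to-last letter is 'k' double the final consonant and add -et.
So digowsevp → didigowsevp.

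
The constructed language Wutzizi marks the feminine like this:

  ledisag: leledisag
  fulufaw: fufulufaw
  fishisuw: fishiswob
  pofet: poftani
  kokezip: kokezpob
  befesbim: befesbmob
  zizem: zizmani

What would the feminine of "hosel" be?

"hosel" has last vowel 'e'. The stems whose last vowel is 'e' (zizem → zizmani, pofet → poftani) delete the last vowel and add -ani.
So hosel → hoslani.

hoslani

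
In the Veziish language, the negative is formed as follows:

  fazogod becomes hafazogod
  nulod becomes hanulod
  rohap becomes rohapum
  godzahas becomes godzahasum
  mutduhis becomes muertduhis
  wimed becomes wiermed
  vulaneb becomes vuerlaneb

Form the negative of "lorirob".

halorirob

godzahas and mutduhis both end in -s yet inflect differently (godzahasum, muertduhis), so the final letter is not what conditions the rule; the last vowel is.
"lorirob" has last vowel 'o'. The stems whose last vowel is 'o' (fazogod → hafazogod, nulod → hanulod) add the prefix ha-.
So lorirob → halorirob.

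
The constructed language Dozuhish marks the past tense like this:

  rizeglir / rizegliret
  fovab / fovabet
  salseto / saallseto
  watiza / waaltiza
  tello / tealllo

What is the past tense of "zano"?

zaalno

fovab and watiza both have last vowel 'a' yet inflect differently (fovabet, waaltiza), so the last vowel is not what conditions the rule; whether the stem ends in a vowel or a consonant is.
"zano" ends in a vowel. The stems ending in a vowel (salseto → saallseto, watiza → waaltiza, tello → tealllo) insert -al- after the first vowel.
So zano → zaalno.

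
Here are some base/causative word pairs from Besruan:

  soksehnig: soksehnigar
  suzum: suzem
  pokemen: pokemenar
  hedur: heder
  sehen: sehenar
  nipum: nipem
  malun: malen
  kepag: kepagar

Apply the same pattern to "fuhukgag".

malun and pokemen both end in -n yet inflect differently (malen, pokemenar), so the final letter is not what conditions the rule; the last vowel is.
"fuhukgag" has last vowel 'a'. The one such stem in the data (kepag → kepagar) adds -ar, so the same rule applies.
So fuhukgag → fuhukgagar.

fuhukgagar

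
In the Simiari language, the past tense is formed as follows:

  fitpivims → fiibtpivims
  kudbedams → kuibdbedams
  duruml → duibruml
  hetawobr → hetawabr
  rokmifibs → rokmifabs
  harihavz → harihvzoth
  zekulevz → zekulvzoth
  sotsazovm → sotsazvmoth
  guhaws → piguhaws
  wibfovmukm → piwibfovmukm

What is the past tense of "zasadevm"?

"zasadevm" has second-to-last letter 'v'. The stems whose second-to-last letter is 'v' (harihavz → harihvzoth, zekulevz → zekulvzoth, sotsazovm → sotsazvmoth) delete the last vowel and add -oth.
The other patterns: stems whose second-to-last letter is 'm' insert -ib- after the first vowel; stems whose second-to-last letter is 'b' change the last vowel to 'a'; stems whose second-to-last letter is 'k' or 'w' add the prefix pi-.
So zasadevm → zasadvmoth.

zasadvmoth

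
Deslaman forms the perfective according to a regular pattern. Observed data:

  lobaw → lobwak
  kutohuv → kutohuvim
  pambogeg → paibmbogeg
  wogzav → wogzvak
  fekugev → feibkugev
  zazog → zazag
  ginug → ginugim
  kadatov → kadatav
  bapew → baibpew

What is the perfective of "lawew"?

laibwew

wogzav and kutohuv both end in -v yet inflect differently (wogzvak, kutohuvim), so the final letter is not what conditions the rule; the last vowel is.
"lawew" has last vowel 'e'. The stems whose last vowel is 'e' (fekugev → feibkugev, pambogeg → paibmbogeg, bapew → baibpew) insert -ib- after the first vowel.
The other patterns: stems whose last vowel is 'a' delete the last vowel and add -ak; stems whose last vowel is 'u' add -im; stems whose last vowel is 'o' change the last vowel to 'a'.
So lawew → laibwew.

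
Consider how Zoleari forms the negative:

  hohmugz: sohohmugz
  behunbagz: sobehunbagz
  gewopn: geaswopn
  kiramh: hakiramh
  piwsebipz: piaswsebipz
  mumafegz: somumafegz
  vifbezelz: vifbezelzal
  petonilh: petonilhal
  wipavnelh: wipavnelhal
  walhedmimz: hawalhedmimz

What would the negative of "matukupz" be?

maastukupz

vifbezelz and piwsebipz both end in -z yet inflect differently (vifbezelzal, piaswsebipz), so the final letter is not what conditions the rule; the second-to-last letter is.
"matukupz" has second-to-last letter 'p'. The stems whose second-to-last letter is 'p' (piwsebipz → piaswsebipz, gewopn → geaswopn) insert -as- after the first vowel.
The other patterns: stems whose second-to-last letter is 'l' add -al; stems whose second-to-last letter is 'g' add the prefix so-; stems whose second-to-last letter is 'm' add the prefix ha-.
So matukupz → maastukupz.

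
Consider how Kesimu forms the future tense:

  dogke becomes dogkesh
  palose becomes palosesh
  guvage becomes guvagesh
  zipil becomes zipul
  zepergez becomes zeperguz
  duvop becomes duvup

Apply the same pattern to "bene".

"bene" ends in a vowel. The stems ending in a vowel (guvage → guvagesh, dogke → dogkesh, palose → palosesh) drop the final letter and add -esh.
So bene → benesh.

benesh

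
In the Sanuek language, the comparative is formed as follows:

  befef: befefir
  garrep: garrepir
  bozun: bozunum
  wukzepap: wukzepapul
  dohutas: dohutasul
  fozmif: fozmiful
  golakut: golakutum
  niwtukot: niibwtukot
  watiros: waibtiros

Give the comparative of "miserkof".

niwtukot and golakut both end in -t yet inflect differently (niibwtukot, golakutum), so the final letter is not what conditions the rule; the last vowel is.
"miserkof" has last vowel 'o'. The stems whose last vowel is 'o' (niwtukot → niibwtukot, watiros → waibtiros) insert -ib- after the first vowel.
So miserkof → miibserkof.

miibserkof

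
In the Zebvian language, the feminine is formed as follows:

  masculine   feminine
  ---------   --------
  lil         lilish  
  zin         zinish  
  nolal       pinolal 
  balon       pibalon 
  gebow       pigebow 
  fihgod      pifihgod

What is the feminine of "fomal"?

pifomal

lil and nolal both end in -l yet inflect differently (lilish, pinolal), so the final letter is not what conditions the rule; the number of vowels is.
"fomal" has 2 vowels. The stems with 2 vowels (nolal → pinolal, balon → pibalon, gebow → pigebow) add the prefix pi-.
The other pattern: stems with 1 vowel add -ish.
So fomal → pifomal.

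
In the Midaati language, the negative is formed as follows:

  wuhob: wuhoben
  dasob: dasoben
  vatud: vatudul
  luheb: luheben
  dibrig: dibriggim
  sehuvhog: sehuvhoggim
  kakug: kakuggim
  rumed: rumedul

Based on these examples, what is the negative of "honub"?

wuhob and sehuvhog both have last vowel 'o' yet inflect differently (wuhoben, sehuvhoggim), so the last vowel is not what conditions the rule; the final letter is.
"honub" ends in -b. The stems ending in -b (wuhob → wuhoben, dasob → dasoben, luheb → luheben) add -en.
So honub → honuben.

honuben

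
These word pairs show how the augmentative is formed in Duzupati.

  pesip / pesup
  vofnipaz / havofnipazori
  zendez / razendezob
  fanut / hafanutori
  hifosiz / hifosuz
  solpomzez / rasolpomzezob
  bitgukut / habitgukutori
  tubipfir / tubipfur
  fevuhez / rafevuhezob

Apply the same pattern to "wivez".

"wivez" has last vowel 'e'. The stems whose last vowel is 'e' (fevuhez → rafevuhezob, solpomzez → rasolpomzezob, zendez → razendezob) add ra- … -ob around the stem.
The other patterns: stems whose last vowel is 'i' change the last vowel to 'u'; stems whose last vowel is 'a' or 'u' add ha- … -ori around the stem.
So wivez → rawivezob.

rawivezob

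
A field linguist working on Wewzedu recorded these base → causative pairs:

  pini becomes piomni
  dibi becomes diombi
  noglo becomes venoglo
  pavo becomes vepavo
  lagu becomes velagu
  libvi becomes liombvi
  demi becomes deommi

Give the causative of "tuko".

vetuko

pini and pavo both begin with p- yet inflect differently (piomni, vepavo), so the first letter is not what conditions the rule; the final letter is.
"tuko" ends in -o. The stems ending in -o (pavo → vepavo, noglo → venoglo) add the prefix ve-.
So tuko → vetuko.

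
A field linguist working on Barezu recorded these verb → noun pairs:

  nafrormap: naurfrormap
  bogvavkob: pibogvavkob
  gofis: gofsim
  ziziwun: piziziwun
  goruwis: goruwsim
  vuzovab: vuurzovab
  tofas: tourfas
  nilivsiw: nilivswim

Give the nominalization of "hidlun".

pihidlun

tofas and gofis both end in -s yet inflect differently (tourfas, gofsim), so the final letter is not what conditions the rule; the last vowel is.
"hidlun" has last vowel 'u'. The one such stem in the data (ziziwun → piziziwun) adds the prefix pi-, so the same rule applies.
The other patterns: stems whose last vowel is 'a' insert -ur- after the first vowel; stems whose last vowel is 'i' delete the last vowel and add -im.
So hidlun → pihidlun.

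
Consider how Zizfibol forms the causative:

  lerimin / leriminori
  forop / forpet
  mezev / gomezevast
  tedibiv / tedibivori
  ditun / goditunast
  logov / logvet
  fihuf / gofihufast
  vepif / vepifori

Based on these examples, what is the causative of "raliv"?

ralivori

logov and tedibiv both end in -v yet inflect differently (logvet, tedibivori), so the final letter is not what conditions the rule; the last vowel is.
"raliv" has last vowel 'i'. The stems whose last vowel is 'i' (tedibiv → tedibivori, vepif → vepifori, lerimin → leriminori) add -ori.
The other patterns: stems whose last vowel is 'o' delete the last vowel and add -et; stems whose last vowel is 'e' or 'u' add go- … -ast around the stem.
So raliv → ralivori.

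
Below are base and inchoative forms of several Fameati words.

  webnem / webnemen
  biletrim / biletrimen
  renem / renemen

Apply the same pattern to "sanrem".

sanremen

Every pair shown (webnem → webnemen, biletrim → biletrimen, renem → renemen) follows the same rule: add -en.
So sanrem → sanremen.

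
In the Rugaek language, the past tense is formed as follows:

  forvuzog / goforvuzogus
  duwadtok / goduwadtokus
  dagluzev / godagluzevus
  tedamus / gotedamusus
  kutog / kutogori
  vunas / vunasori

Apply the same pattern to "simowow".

"simowow" has 3 vowels. The stems with 3 vowels (forvuzog → goforvuzogus, duwadtok → goduwadtokus, dagluzev → godagluzevus) add go- … -us around the stem.
The other pattern: stems with 2 vowels add -ori.
So simowow → gosimowowus.

gosimowowus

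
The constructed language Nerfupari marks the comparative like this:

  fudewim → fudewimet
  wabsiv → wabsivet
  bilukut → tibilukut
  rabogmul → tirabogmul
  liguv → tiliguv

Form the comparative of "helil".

liguv and wabsiv both end in -v yet inflect differently (tiliguv, wabsivet), so the final letter is not what conditions the rule; the last vowel is.
"helil" has last vowel 'i'. The stems whose last vowel is 'i' (wabsiv → wabsivet, fudewim → fudewimet) add -et.
So helil → helilet.

helilet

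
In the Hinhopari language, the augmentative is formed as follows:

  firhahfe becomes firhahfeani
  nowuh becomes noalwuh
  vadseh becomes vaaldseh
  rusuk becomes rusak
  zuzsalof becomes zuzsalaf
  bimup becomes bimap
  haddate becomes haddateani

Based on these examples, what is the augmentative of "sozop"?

vadseh and firhahfe both have last vowel 'e' yet inflect differently (vaaldseh, firhahfeani), so the last vowel is not what conditions the rule; the final letter is.
"sozop" ends in -p. The one such stem in the data (bimup → bimap) changes the last vowel to 'a' (as do rusuk, zuzsalof), so the same rule applies.
The other patterns: stems ending in -h insert -al- after the first vowel; stems ending in -e add -ani.
So sozop → sozap.

sozap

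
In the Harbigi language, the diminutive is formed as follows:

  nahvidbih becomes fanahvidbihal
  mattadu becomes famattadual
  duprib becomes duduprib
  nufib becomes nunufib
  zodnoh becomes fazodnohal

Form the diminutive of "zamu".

nufib and nahvidbih both have last vowel 'i' yet inflect differently (nunufib, fanahvidbihal), so the last vowel is not what conditions the rule; the final letter is.
"zamu" ends in -u. The one such stem in the data (mattadu → famattadual) adds fa- … -al around the stem, so the same rule applies.
So zamu → fazamual.

fazamual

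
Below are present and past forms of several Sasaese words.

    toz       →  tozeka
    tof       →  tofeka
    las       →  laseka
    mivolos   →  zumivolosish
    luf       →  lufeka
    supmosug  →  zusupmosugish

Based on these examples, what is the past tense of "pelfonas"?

zupelfonasish

"pelfonas" has 3 vowels. The stems with 3 vowels (mivolos → zumivolosish, supmosug → zusupmosugish) add zu- … -ish around the stem.
So pelfonas → zupelfonasish.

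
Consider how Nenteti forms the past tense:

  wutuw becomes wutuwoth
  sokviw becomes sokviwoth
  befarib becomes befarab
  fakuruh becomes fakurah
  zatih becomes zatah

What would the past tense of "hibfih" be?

hibfah

"hibfih" ends in -h. The stems ending in -h (zatih → zatah, fakuruh → fakurah) change the last vowel to 'a'.
So hibfih → hibfah.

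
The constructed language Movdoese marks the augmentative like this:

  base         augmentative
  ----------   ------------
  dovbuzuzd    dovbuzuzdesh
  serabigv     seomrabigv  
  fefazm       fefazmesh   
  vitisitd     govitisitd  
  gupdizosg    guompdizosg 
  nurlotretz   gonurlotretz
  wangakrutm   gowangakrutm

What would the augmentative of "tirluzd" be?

"tirluzd" has second-to-last letter 'z'. The stems whose second-to-last letter is 'z' (dovbuzuzd → dovbuzuzdesh, fefazm → fefazmesh) add -esh.
The other patterns: stems whose second-to-last letter is 't' add the prefix go-; stems whose second-to-last letter is 'g' or 's' insert -om- after the first vowel.
So tirluzd → tirluzdesh.

tirluzdesh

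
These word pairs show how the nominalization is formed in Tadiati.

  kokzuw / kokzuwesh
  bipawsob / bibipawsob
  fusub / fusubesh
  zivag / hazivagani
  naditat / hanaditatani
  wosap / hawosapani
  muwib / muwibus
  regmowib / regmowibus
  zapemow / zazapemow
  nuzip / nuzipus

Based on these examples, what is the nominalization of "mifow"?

mimifow

fusub and regmowib both end in -b yet inflect differently (fusubesh, regmowibus), so the final letter is not what conditions the rule; the last vowel is.
"mifow" has last vowel 'o'. The stems whose last vowel is 'o' (zapemow → zazapemow, bipawsob → bibipawsob) repeat the first consonant+vowel as a prefix.
So mifow → mimifow.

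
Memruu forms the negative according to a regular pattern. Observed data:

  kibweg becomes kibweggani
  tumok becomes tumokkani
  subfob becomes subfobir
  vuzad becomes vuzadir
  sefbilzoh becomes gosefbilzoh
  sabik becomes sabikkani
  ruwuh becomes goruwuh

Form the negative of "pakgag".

"pakgag" ends in -g. The one such stem in the data (kibweg → kibweggani) doubles the final consonant and adds -ani (as do sabik, tumok), so the same rule applies.
The other patterns: stems ending in -h add the prefix go-; stems ending in -b or -d add -ir.
So pakgag → pakgaggani.

pakgaggani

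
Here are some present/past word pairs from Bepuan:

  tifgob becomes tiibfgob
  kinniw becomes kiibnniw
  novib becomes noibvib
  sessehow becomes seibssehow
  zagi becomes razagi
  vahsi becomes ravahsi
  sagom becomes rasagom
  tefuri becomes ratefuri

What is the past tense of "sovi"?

rasovi

kinniw and zagi both have last vowel 'i' yet inflect differently (kiibnniw, razagi), so the last vowel is not what conditions the rule; the final letter is.
"sovi" ends in -i. The stems ending in -i (zagi → razagi, vahsi → ravahsi, tefuri → ratefuri) add the prefix ra-.
So sovi → rasovi.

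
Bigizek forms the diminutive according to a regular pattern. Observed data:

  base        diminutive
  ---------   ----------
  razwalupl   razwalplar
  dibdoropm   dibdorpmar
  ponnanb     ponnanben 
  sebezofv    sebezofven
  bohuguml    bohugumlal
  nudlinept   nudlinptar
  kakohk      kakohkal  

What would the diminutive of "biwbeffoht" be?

biwbeffohtal

razwalupl and bohuguml both end in -l yet inflect differently (razwalplar, bohugumlal), so the final letter is not what conditions the rule; the second-to-last letter is.
"biwbeffoht" has second-to-last letter 'h'. The one such stem in the data (kakohk → kakohkal) adds -al, so the same rule applies.
So biwbeffoht → biwbeffohtal.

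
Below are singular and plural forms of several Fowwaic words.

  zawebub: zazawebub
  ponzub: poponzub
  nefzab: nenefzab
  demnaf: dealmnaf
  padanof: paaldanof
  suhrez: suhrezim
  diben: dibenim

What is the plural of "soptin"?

nefzab and demnaf both have last vowel 'a' yet inflect differently (nenefzab, dealmnaf), so the last vowel is not what conditions the rule; the final letter is.
"soptin" ends in -n. The one such stem in the data (diben → dibenim) adds -im, so the same rule applies.
So soptin → soptinim.

soptinim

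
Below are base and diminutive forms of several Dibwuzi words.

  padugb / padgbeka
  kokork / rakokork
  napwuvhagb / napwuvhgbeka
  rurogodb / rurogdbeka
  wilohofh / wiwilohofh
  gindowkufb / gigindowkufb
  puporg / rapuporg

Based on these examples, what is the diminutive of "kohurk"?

rakohurk

gindowkufb and rurogodb both end in -b yet inflect differently (gigindowkufb, rurogdbeka), so the final letter is not what conditions the rule; the second-to-last letter is.
"kohurk" has second-to-last letter 'r'. The stems whose second-to-last letter is 'r' (puporg → rapuporg, kokork → rakokork) add the prefix ra-.
The other patterns: stems whose second-to-last letter is 'f' repeat the first consonant+vowel as a prefix; stems whose second-to-last letter is 'd' or 'g' delete the last vowel and add -eka.
So kohurk → rakohurk.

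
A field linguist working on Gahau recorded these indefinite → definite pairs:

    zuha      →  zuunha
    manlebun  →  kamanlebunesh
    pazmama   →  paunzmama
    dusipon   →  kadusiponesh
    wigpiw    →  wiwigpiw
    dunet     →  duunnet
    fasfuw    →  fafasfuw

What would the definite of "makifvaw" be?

fasfuw and manlebun both have last vowel 'u' yet inflect differently (fafasfuw, kamanlebunesh), so the last vowel is not what conditions the rule; the final letter is.
"makifvaw" ends in -w. The stems ending in -w (wigpiw → wiwigpiw, fasfuw → fafasfuw) repeat the first consonant+vowel as a prefix.
So makifvaw → mamakifvaw.

mamakifvaw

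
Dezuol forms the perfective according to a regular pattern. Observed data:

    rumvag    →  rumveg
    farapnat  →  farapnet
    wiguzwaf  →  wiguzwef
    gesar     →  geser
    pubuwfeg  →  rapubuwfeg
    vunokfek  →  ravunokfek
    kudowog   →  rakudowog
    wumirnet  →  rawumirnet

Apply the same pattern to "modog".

rumvag and pubuwfeg both end in -g yet inflect differently (rumveg, rapubuwfeg), so the final letter is not what conditions the rule; the last vowel is.
"modog" has last vowel 'o'. The one such stem in the data (kudowog → rakudowog) adds the prefix ra-, so the same rule applies.
The other pattern: stems whose last vowel is 'a' change the last vowel to 'e'.
So modog → ramodog.

ramodog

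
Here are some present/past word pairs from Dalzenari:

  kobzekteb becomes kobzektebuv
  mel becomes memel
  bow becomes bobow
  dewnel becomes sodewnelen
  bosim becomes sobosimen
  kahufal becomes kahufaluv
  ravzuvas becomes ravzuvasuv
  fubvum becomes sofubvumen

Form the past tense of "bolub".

mel and dewnel both end in -l yet inflect differently (memel, sodewnelen), so the final letter is not what conditions the rule; the number of vowels is.
"bolub" has 2 vowels. The stems with 2 vowels (dewnel → sodewnelen, fubvum → sofubvumen, bosim → sobosimen) add so- … -en around the stem.
The other patterns: stems with 1 vowel repeat the first consonant+vowel as a prefix; stems with 3 vowels add -uv.
So bolub → soboluben.

soboluben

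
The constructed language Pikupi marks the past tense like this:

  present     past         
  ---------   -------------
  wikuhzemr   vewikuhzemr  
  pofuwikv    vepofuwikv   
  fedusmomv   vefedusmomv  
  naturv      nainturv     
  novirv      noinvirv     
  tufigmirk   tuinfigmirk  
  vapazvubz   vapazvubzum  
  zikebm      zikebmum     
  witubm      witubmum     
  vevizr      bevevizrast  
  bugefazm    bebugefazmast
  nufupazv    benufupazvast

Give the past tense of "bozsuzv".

pofuwikv and naturv both end in -v yet inflect differently (vepofuwikv, nainturv), so the final letter is not what conditions the rule; the second-to-last letter is.
"bozsuzv" has second-to-last letter 'z'. The stems whose second-to-last letter is 'z' (vevizr → bevevizrast, bugefazm → bebugefazmast, nufupazv → benufupazvast) add be- … -ast around the stem.
The other patterns: stems whose second-to-last letter is 'k' or 'm' add the prefix ve-; stems whose second-to-last letter is 'r' insert -in- after the first vowel; stems whose second-to-last letter is 'b' add -um.
So bozsuzv → bebozsuzvast.

bebozsuzvast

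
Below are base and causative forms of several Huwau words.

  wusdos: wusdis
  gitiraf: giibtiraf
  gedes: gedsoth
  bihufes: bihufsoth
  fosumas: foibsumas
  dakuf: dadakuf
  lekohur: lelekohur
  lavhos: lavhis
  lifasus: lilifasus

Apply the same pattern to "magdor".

magdir

lifasus and wusdos both end in -s yet inflect differently (lilifasus, wusdis), so the final letter is not what conditions the rule; the last vowel is.
"magdor" has last vowel 'o'. The stems whose last vowel is 'o' (wusdos → wusdis, lavhos → lavhis) change the last vowel to 'i'.
The other patterns: stems whose last vowel is 'u' repeat the first consonant+vowel as a prefix; stems whose last vowel is 'a' insert -ib- after the first vowel; stems whose last vowel is 'e' delete the last vowel and add -oth.
So magdor → magdir.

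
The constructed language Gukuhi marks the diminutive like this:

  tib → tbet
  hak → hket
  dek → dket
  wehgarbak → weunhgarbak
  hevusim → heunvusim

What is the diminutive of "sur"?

dek and wehgarbak both end in -k yet inflect differently (dket, weunhgarbak), so the final letter is not what conditions the rule; the number of vowels is.
"sur" has 1 vowel. The stems with 1 vowel (tib → tbet, dek → dket, hak → hket) delete the last vowel and add -et.
The other pattern: stems with 3 vowels insert -un- after the first vowel.
So sur → sret.

sret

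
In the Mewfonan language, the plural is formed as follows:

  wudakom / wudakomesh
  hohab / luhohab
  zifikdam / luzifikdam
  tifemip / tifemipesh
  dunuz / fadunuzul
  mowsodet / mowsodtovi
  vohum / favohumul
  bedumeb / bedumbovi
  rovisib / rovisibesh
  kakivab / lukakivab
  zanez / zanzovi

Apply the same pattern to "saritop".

saritopesh

"saritop" has last vowel 'o'. The one such stem in the data (wudakom → wudakomesh) adds -esh, so the same rule applies.
So saritop → saritopesh.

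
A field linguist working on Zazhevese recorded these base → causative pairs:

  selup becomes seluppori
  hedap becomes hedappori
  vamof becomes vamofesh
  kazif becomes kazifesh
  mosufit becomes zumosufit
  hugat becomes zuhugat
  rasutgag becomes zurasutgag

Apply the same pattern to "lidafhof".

kazif and mosufit both have last vowel 'i' yet inflect differently (kazifesh, zumosufit), so the last vowel is not what conditions the rule; the final letter is.
"lidafhof" ends in -f. The stems ending in -f (vamof → vamofesh, kazif → kazifesh) add -esh.
So lidafhof → lidafhofesh.

lidafhofesh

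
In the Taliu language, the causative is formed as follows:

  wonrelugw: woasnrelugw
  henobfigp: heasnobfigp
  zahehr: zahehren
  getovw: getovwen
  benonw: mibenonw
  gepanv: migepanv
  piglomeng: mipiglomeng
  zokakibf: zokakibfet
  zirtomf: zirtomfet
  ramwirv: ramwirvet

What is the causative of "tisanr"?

wonrelugw and getovw both end in -w yet inflect differently (woasnrelugw, getovwen), so the final letter is not what conditions the rule; the second-to-last letter is.
"tisanr" has second-to-last letter 'n'. The stems whose second-to-last letter is 'n' (benonw → mibenonw, gepanv → migepanv, piglomeng → mipiglomeng) add the prefix mi-.
So tisanr → mitisanr.

mitisanr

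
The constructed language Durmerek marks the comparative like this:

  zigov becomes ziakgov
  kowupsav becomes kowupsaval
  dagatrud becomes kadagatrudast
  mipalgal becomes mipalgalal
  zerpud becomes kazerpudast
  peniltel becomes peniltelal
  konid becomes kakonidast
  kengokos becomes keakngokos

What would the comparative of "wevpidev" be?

wevpideval

zigov and kowupsav both end in -v yet inflect differently (ziakgov, kowupsaval), so the final letter is not what conditions the rule; the last vowel is.
"wevpidev" has last vowel 'e'. The one such stem in the data (peniltel → peniltelal) adds -al, so the same rule applies.
So wevpidev → wevpideval.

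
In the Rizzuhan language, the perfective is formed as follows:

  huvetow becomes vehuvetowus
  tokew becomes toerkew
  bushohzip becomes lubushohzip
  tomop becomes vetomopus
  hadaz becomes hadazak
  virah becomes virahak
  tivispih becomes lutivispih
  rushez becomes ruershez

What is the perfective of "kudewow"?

hadaz and rushez both end in -z yet inflect differently (hadazak, ruershez), so the final letter is not what conditions the rule; the last vowel is.
"kudewow" has last vowel 'o'. The stems whose last vowel is 'o' (tomop → vetomopus, huvetow → vehuvetowus) add ve- … -us around the stem.
So kudewow → vekudewowus.

vekudewowus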